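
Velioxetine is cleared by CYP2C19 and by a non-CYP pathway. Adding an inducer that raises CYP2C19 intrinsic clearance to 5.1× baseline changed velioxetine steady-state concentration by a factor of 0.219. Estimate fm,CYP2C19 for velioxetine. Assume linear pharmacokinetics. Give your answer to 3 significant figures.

Let x = fm,CYP2C19. Because steady-state concentration ∝ 1/CL, relative clearance rose to 1/0.219 = 4.566.
Setting x·5.1 + (1 − x) = 4.566 and solving: x = (4.566 − 1)/(5.1 − 1) = 0.870.

0.870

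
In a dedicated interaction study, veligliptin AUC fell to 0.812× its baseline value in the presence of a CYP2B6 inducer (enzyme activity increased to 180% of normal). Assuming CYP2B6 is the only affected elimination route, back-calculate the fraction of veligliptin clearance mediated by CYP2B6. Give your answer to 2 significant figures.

0.29

CL'/CL = 1 / 0.812 = 1.232
1.8·fm + (1 − fm) = 1.232
fm = (1.232 − 1) / (1.8 − 1) = 0.29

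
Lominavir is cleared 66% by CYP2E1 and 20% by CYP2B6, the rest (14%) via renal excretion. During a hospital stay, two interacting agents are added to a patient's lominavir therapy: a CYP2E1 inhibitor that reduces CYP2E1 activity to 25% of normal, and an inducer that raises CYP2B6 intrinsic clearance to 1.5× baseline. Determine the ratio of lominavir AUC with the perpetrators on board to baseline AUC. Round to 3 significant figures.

The CYP2E1 pathway (66% of clearance) falls to 0.25× activity: 0.66 × 0.25 = 0.165.
The CYP2B6 pathway (20% of clearance) rises to 1.5× activity: 0.2 × 1.5 = 0.3.
The remaining 14% of clearance is unaffected.
New clearance relative to baseline: 0.165 + 0.3 + 0.14 = 0.605.
Because AUC varies inversely with clearance, the combined effect is 1 / 0.605 = 1.65.

1.65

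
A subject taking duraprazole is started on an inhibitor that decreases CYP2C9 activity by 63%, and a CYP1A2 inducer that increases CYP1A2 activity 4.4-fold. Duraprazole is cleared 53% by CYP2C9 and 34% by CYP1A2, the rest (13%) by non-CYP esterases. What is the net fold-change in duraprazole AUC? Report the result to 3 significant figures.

0.549

The CYP2C9 pathway (53% of clearance) falls to 0.37× activity: 0.53 × 0.37 = 0.1961.
The CYP1A2 pathway (34% of clearance) increases to 4.4× activity: 0.34 × 4.4 = 1.496.
The remaining 13% of clearance is unaffected.
CL_new/CL_old = 0.1961 + 1.496 + 0.13 = 1.8221.
Net AUC ratio = 1 / 1.8221 = 0.549.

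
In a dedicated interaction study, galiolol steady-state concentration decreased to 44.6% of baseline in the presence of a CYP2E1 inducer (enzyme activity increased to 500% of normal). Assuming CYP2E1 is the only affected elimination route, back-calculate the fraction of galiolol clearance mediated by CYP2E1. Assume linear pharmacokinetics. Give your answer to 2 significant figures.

CL'/CL = 1 / 0.446 = 2.242
5·fm + (1 − fm) = 2.242
fm = (2.242 − 1) / (5 − 1) = 0.31

0.31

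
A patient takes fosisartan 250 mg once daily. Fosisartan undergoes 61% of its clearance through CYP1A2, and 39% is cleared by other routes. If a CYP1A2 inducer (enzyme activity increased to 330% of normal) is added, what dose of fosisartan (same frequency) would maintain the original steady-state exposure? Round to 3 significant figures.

601 mg

The CYP1A2 pathway (61% of clearance) is boosted to 3.3× activity: 0.61 × 3.3 = 2.013.
The remaining 39% of clearance is unaffected.
New clearance relative to baseline: 2.013 + 0.39 = 2.403.
Exposure is unchanged when dose changes in proportion to clearance. New dose = 250 mg × 2.403 = 601 mg.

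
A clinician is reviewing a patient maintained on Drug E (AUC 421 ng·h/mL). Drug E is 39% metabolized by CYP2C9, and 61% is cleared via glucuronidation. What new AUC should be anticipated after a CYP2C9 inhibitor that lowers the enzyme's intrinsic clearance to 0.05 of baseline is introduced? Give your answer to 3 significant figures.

669 ng·h/mL

The CYP2C9 pathway (39% of clearance) is reduced to 0.05× activity: 0.39 × 0.05 = 0.0195.
Non-CYP routes (61%) are unchanged.
CL_new/CL_old = 0.0195 + 0.61 = 0.6295.
New AUC = baseline ÷ relative clearance = 421 / 0.6295 = 669 ng·h/mL.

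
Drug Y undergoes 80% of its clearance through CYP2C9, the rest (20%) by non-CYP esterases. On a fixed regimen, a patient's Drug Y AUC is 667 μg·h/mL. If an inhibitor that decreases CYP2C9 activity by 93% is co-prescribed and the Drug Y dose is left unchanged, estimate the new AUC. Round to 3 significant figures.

2.61 × 10³ μg·h/mL

CYP2C9: 0.8 × 0.07 = 0.056
Other: 0.2 (unchanged)
New clearance relative to baseline: 0.056 + 0.2 = 0.256.
AUC ∝ 1/CL, so new value = 667 / 0.256 = 2.61 × 10³ μg·h/mL.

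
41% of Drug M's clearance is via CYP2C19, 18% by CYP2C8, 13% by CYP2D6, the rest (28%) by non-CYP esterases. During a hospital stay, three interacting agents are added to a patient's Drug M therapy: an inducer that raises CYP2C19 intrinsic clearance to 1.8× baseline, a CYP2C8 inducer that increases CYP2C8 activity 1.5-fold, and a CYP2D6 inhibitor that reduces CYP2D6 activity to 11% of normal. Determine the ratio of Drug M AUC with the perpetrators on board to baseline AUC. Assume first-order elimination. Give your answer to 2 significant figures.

0.77

The CYP2C19 pathway (41% of clearance) is boosted to 1.8× activity: 0.41 × 1.8 = 0.738.
The CYP2C8 pathway (18% of clearance) rises to 1.5× activity: 0.18 × 1.5 = 0.27.
The CYP2D6 pathway (13% of clearance) drops to 0.11× activity: 0.13 × 0.11 = 0.0143.
The remaining 28% of clearance is unaffected.
CL_new/CL_old = 0.738 + 0.27 + 0.0143 + 0.28 = 1.3023.
Because AUC varies inversely with clearance, the combined effect is 1 / 1.3023 = 0.77.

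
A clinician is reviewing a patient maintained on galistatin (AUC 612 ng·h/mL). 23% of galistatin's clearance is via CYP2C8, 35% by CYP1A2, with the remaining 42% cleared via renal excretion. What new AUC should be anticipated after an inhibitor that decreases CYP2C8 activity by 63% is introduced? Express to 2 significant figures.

The CYP2C8 pathway (23% of clearance) drops to 0.37× activity: 0.23 × 0.37 = 0.0851.
CYP1A2 (35%) and the residual 42% are unaffected.
CL_new/CL_old = 0.0851 + 0.35 + 0.42 = 0.8551.
AUC ∝ 1/CL, so new value = 612 / 0.8551 = 7.2 × 10² ng·h/mL.

7.2 × 10² ng·h/mL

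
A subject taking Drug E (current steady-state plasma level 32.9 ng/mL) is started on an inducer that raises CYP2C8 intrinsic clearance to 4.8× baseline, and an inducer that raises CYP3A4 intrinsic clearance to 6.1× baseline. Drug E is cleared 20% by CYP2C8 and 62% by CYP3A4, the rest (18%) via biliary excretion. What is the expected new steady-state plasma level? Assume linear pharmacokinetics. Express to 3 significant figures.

6.68 ng/mL

CYP2C8: 0.2 × 4.8 = 0.96
CYP3A4: 0.62 × 6.1 = 3.782
Other: 0.18 (unchanged)
New clearance relative to baseline: 0.96 + 3.782 + 0.18 = 4.922.
Steady-state plasma level ∝ 1/CL: new value = 32.9 / 4.922 = 6.68 ng/mL.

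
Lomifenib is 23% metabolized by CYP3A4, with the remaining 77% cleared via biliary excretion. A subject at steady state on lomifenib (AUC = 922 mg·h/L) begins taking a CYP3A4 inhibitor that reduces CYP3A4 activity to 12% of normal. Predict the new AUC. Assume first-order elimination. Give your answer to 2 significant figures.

1.2 × 10³ mg·h/L

CYP3A4: 0.23 × 0.12 = 0.0276
Other: 0.77 (unchanged)
New clearance relative to baseline: 0.0276 + 0.77 = 0.7976.
New AUC = baseline ÷ relative clearance = 922 / 0.7976 = 1.2 × 10³ mg·h/L.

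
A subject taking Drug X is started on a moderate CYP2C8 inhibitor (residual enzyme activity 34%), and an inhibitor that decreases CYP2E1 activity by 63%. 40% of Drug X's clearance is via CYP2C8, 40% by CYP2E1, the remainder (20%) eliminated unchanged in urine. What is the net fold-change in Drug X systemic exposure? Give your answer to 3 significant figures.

The CYP2C8 pathway (40% of clearance) drops to 0.34× activity: 0.4 × 0.34 = 0.136.
The CYP2E1 pathway (40% of clearance) is reduced to 0.37× activity: 0.4 × 0.37 = 0.148.
The remaining 20% of clearance is unaffected.
Relative clearance = 0.136 + 0.148 + 0.2 = 0.484.
Because systemic exposure varies inversely with clearance, the combined effect is 1 / 0.484 = 2.07.

2.07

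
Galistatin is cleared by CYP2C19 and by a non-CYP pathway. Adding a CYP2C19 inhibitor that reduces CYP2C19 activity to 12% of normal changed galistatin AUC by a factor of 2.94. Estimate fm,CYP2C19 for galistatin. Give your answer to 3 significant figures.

Let fm be the CYP2C19 fraction. New clearance relative to baseline = fm × 0.12 + (1 − fm).
AUC ratio = 1 / (new CL fraction), so new CL fraction = 1 / 2.94 = 0.3401.
fm × 0.12 + 1 − fm = 0.3401  ⇒  fm × (0.12 − 1) = −0.6599  ⇒  fm = 0.750.

0.750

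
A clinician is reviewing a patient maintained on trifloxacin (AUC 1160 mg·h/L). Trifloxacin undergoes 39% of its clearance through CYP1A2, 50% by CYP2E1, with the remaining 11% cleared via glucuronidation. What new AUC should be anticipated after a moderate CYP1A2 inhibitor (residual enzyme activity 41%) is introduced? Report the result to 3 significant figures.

The CYP1A2 pathway (39% of clearance) is reduced to 0.41× activity: 0.39 × 0.41 = 0.1599.
CYP2E1 (50%) and the residual 11% are unaffected.
Relative clearance = 0.1599 + 0.5 + 0.11 = 0.7699.
With dosing unchanged, AUC scales as 1/CL: 1160 / 0.7699 = 1.51 × 10³ mg·h/L.

1.51 × 10³ mg·h/L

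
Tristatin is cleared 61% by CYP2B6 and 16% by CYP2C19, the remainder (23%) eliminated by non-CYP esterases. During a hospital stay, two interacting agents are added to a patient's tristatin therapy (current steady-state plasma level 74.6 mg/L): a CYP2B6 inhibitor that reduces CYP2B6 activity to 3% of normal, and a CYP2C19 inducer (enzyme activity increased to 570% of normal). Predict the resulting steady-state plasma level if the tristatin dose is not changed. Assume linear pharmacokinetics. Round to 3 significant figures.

The CYP2B6 pathway (61% of clearance) falls to 0.03× activity: 0.61 × 0.03 = 0.0183.
The CYP2C19 pathway (16% of clearance) is boosted to 5.7× activity: 0.16 × 5.7 = 0.912.
The remaining 23% of clearance is unaffected.
CL_new/CL_old = 0.0183 + 0.912 + 0.23 = 1.1603.
Steady-state plasma level ∝ 1/CL: new value = 74.6 / 1.1603 = 64.3 mg/L.

64.3 mg/L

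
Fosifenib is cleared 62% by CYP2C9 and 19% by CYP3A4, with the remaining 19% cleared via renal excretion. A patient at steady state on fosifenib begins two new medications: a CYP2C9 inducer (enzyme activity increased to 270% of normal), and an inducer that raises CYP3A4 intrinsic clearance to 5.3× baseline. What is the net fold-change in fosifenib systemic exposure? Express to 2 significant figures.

The CYP2C9 pathway (62% of clearance) increases to 2.7× activity: 0.62 × 2.7 = 1.674.
The CYP3A4 pathway (19% of clearance) is boosted to 5.3× activity: 0.19 × 5.3 = 1.007.
Non-CYP routes (19%) are unchanged.
New clearance relative to baseline: 1.674 + 1.007 + 0.19 = 2.871.
Net systemic exposure ratio = 1 / 2.871 = 0.35.

0.35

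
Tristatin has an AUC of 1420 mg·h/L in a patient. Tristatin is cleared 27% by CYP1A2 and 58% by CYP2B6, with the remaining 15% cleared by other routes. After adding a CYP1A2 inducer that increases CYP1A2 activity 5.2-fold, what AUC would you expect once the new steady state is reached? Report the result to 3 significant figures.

665 mg·h/L

CYP1A2: 0.27 × 5.2 = 1.404
CYP2B6: 0.58 (unchanged)
Other: 0.15 (unchanged)
New clearance relative to baseline: 1.404 + 0.58 + 0.15 = 2.134.
New AUC = baseline ÷ relative clearance = 1420 / 2.134 = 665 mg·h/L.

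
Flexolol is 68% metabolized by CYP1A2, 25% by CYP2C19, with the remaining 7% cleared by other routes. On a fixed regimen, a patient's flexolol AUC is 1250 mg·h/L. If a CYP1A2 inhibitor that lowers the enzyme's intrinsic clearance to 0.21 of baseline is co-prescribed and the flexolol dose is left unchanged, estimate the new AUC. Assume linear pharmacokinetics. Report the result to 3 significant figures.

CYP1A2: 0.68 × 0.21 = 0.1428
CYP2C19: 0.25 (unchanged)
Other: 0.07 (unchanged)
CL_new/CL_old = 0.1428 + 0.25 + 0.07 = 0.4628.
New AUC = baseline ÷ relative clearance = 1250 / 0.4628 = 2.70 × 10³ mg·h/L.

2.70 × 10³ mg·h/L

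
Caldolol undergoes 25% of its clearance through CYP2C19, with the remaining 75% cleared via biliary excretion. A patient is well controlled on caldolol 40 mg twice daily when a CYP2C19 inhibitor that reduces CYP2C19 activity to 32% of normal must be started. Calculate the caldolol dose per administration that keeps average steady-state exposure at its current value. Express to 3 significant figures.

33.2 mg

The CYP2C19 pathway (25% of clearance) falls to 0.32× activity: 0.25 × 0.32 = 0.08.
The remaining 75% of clearance is unaffected.
Relative clearance = 0.08 + 0.75 = 0.83.
Exposure is unchanged when dose changes in proportion to clearance. New dose = 40 mg × 0.83 = 33.2 mg.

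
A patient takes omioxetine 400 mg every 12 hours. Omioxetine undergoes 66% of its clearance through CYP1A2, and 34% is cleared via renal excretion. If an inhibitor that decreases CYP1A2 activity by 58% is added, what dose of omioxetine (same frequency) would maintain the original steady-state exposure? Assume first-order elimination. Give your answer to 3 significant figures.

247 mg

CYP1A2: 0.66 × 0.42 = 0.2772
Other: 0.34 (unchanged)
CL_new/CL_old = 0.2772 + 0.34 = 0.6172.
To maintain the same steady-state level, dose must scale with clearance: new dose = 400 × 0.6172 = 247 mg.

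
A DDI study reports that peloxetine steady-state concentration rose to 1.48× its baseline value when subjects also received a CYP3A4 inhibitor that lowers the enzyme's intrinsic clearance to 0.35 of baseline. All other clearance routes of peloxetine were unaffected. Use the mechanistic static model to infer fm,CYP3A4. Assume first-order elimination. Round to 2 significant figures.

0.50

CL'/CL = 1 / 1.48 = 0.6757
0.35·fm + (1 − fm) = 0.6757
fm = (0.6757 − 1) / (0.35 − 1) = 0.50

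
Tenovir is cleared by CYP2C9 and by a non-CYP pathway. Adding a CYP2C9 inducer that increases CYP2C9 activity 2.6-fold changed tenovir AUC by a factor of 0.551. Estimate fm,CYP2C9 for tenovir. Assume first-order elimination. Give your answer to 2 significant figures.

0.51

Let fm be the CYP2C9 fraction. New clearance relative to baseline = fm × 2.6 + (1 − fm).
AUC ratio = 1 / (new CL fraction), so new CL fraction = 1 / 0.551 = 1.815.
fm × 2.6 + 1 − fm = 1.815  ⇒  fm × (2.6 − 1) = 0.8149  ⇒  fm = 0.51.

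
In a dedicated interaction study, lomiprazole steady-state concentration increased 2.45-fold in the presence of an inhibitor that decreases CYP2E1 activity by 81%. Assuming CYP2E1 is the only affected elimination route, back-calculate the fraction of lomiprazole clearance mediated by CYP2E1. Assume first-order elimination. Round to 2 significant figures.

0.73

Write x for the fraction cleared via CYP2E1. The observed steady-state concentration change means clearance fell to 1/2.45 = 0.4082 of baseline.
Setting x·0.19 + (1 − x) = 0.4082 and solving: x = (0.4082 − 1)/(0.19 − 1) = 0.73.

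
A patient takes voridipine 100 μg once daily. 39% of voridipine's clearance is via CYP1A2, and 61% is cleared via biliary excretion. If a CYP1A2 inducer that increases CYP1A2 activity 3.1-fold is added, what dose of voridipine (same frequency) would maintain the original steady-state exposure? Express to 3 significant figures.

182 μg

The CYP1A2 pathway (39% of clearance) increases to 3.1× activity: 0.39 × 3.1 = 1.209.
The remaining 61% of clearance is unaffected.
Relative clearance = 1.209 + 0.61 = 1.819.
Exposure is unchanged when dose changes in proportion to clearance. New dose = 100 μg × 1.819 = 182 μg.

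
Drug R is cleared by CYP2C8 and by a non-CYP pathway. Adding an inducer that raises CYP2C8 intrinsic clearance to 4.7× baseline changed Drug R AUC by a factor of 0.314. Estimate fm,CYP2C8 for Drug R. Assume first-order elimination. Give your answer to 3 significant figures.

Let x = fm,CYP2C8. Because AUC ∝ 1/CL, relative clearance rose to 1/0.314 = 3.185.
Only the CYP2C8 route changed, so 3.185 = x·4.7 + (1 − x), giving x = 0.590.

0.590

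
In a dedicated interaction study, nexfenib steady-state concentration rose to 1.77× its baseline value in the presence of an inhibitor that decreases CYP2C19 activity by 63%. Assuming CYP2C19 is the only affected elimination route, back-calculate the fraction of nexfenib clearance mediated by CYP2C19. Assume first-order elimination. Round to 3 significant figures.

CL'/CL = 1 / 1.77 = 0.565
0.37·fm + (1 − fm) = 0.565
fm = (0.565 − 1) / (0.37 − 1) = 0.691

0.691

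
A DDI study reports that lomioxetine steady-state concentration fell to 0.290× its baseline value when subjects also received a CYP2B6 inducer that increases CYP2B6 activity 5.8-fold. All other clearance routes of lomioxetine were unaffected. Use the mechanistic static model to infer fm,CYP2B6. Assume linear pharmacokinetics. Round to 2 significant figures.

Let x = fm,CYP2B6. Because steady-state concentration ∝ 1/CL, relative clearance rose to 1/0.290 = 3.448.
Setting x·5.8 + (1 − x) = 3.448 and solving: x = (3.448 − 1)/(5.8 − 1) = 0.51.

0.51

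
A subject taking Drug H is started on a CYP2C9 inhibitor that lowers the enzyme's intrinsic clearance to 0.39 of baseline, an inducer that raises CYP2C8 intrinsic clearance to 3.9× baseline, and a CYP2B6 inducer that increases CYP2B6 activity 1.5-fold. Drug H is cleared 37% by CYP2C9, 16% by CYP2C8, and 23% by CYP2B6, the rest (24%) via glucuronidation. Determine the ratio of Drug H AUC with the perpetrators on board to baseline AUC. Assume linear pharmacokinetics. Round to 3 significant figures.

The CYP2C9 pathway (37% of clearance) falls to 0.39× activity: 0.37 × 0.39 = 0.1443.
The CYP2C8 pathway (16% of clearance) is boosted to 3.9× activity: 0.16 × 3.9 = 0.624.
The CYP2B6 pathway (23% of clearance) rises to 1.5× activity: 0.23 × 1.5 = 0.345.
Non-CYP routes (24%) are unchanged.
Relative clearance = 0.1443 + 0.624 + 0.345 + 0.24 = 1.3533.
AUC ∝ 1/CL: fold-change = 1 / 1.3533 = 0.739.

0.739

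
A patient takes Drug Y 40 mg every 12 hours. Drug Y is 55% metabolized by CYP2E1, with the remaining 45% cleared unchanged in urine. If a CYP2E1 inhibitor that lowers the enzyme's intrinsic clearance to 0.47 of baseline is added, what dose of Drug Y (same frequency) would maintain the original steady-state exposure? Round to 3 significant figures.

The CYP2E1 pathway (55% of clearance) is reduced to 0.47× activity: 0.55 × 0.47 = 0.2585.
The remaining 45% of clearance is unaffected.
CL_new/CL_old = 0.2585 + 0.45 = 0.7085.
Css,avg = (dose rate)/CL, so holding Css fixed requires dose ∝ CL: 40 × 0.7085 = 28.3 mg.

28.3 mg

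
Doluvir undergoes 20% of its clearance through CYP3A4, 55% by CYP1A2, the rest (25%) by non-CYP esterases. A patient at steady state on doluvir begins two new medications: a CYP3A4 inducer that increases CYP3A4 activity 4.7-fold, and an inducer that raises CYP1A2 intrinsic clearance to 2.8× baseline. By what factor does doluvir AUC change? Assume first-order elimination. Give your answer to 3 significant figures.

The CYP3A4 pathway (20% of clearance) is boosted to 4.7× activity: 0.2 × 4.7 = 0.94.
The CYP1A2 pathway (55% of clearance) is boosted to 2.8× activity: 0.55 × 2.8 = 1.54.
Non-CYP routes (25%) are unchanged.
New clearance relative to baseline: 0.94 + 1.54 + 0.25 = 2.73.
AUC ∝ 1/CL: fold-change = 1 / 2.73 = 0.366.

0.366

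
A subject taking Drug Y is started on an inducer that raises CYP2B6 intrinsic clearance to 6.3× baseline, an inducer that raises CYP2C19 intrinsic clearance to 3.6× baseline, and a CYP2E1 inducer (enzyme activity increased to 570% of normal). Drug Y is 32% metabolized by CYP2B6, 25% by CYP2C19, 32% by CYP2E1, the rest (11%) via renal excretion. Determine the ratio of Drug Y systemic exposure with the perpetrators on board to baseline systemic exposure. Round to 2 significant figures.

The CYP2B6 pathway (32% of clearance) rises to 6.3× activity: 0.32 × 6.3 = 2.016.
The CYP2C19 pathway (25% of clearance) rises to 3.6× activity: 0.25 × 3.6 = 0.9.
The CYP2E1 pathway (32% of clearance) rises to 5.7× activity: 0.32 × 5.7 = 1.824.
The remaining 11% of clearance is unaffected.
Relative clearance = 2.016 + 0.9 + 1.824 + 0.11 = 4.85.
Systemic exposure ∝ 1/CL: fold-change = 1 / 4.85 = 0.21.

0.21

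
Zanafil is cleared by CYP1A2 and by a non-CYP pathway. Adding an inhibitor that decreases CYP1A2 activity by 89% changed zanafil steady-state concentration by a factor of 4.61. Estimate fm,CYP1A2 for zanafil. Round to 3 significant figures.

0.880

CL'/CL = 1 / 4.61 = 0.2169
0.11·fm + (1 − fm) = 0.2169
fm = (0.2169 − 1) / (0.11 − 1) = 0.880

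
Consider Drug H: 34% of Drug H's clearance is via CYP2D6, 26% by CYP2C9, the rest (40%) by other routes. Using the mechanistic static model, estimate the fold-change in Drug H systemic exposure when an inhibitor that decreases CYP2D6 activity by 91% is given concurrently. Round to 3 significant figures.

The CYP2D6 pathway (34% of clearance) is reduced to 0.09× activity: 0.34 × 0.09 = 0.0306.
CYP2C9 (26%) and the residual 40% are unaffected.
CL_new/CL_old = 0.0306 + 0.26 + 0.4 = 0.6906.
Systemic exposure ratio = CL_old/CL_new = 1 / 0.6906 = 1.45.

1.45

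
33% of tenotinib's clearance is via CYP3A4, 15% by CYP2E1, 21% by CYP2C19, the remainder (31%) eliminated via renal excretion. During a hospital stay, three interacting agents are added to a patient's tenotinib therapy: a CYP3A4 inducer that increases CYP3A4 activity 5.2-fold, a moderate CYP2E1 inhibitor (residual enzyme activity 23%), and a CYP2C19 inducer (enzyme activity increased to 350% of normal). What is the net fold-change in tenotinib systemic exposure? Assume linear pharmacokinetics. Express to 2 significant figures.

The CYP3A4 pathway (33% of clearance) rises to 5.2× activity: 0.33 × 5.2 = 1.716.
The CYP2E1 pathway (15% of clearance) falls to 0.23× activity: 0.15 × 0.23 = 0.0345.
The CYP2C19 pathway (21% of clearance) rises to 3.5× activity: 0.21 × 3.5 = 0.735.
The remaining 31% of clearance is unaffected.
Relative clearance = 1.716 + 0.0345 + 0.735 + 0.31 = 2.7955.
Net systemic exposure ratio = 1 / 2.7955 = 0.36.

0.36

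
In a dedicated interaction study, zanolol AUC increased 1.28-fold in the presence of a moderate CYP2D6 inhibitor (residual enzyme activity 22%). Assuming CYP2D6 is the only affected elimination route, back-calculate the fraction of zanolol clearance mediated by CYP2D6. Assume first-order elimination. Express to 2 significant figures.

0.28

Write x for the fraction cleared via CYP2D6. The observed AUC change means clearance fell to 1/1.28 = 0.7812 of baseline.
Setting x·0.22 + (1 − x) = 0.7812 and solving: x = (0.7812 − 1)/(0.22 − 1) = 0.28.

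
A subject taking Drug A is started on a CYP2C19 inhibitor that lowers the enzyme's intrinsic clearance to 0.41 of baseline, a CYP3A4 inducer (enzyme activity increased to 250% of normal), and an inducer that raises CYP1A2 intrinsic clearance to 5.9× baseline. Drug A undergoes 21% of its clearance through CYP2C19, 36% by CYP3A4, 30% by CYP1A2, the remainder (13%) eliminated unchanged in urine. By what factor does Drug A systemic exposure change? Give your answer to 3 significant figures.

The CYP2C19 pathway (21% of clearance) falls to 0.41× activity: 0.21 × 0.41 = 0.0861.
The CYP3A4 pathway (36% of clearance) is boosted to 2.5× activity: 0.36 × 2.5 = 0.9.
The CYP1A2 pathway (30% of clearance) rises to 5.9× activity: 0.3 × 5.9 = 1.77.
Non-CYP routes (13%) are unchanged.
Relative clearance = 0.0861 + 0.9 + 1.77 + 0.13 = 2.8861.
Because systemic exposure varies inversely with clearance, the combined effect is 1 / 2.8861 = 0.346.

0.346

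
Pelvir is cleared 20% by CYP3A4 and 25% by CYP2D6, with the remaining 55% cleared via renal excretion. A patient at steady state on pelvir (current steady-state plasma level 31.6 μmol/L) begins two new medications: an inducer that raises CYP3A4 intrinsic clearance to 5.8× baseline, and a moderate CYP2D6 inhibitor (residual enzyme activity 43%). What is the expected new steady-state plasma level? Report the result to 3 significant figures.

17.4 μmol/L

The CYP3A4 pathway (20% of clearance) increases to 5.8× activity: 0.2 × 5.8 = 1.16.
The CYP2D6 pathway (25% of clearance) drops to 0.43× activity: 0.25 × 0.43 = 0.1075.
Non-CYP routes (55%) are unchanged.
New clearance relative to baseline: 1.16 + 0.1075 + 0.55 = 1.8175.
Dividing the baseline by the relative clearance: 31.6 / 1.8175 = 17.4 μmol/L.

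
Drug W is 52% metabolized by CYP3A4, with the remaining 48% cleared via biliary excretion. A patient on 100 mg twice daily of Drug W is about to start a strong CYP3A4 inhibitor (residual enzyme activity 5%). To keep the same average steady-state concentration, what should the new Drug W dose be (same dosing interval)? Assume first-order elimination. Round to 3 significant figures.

50.6 mg

The CYP3A4 pathway (52% of clearance) falls to 0.05× activity: 0.52 × 0.05 = 0.026.
Non-CYP routes (48%) are unchanged.
Relative clearance = 0.026 + 0.48 = 0.506.
Exposure is unchanged when dose changes in proportion to clearance. New dose = 100 mg × 0.506 = 50.6 mg.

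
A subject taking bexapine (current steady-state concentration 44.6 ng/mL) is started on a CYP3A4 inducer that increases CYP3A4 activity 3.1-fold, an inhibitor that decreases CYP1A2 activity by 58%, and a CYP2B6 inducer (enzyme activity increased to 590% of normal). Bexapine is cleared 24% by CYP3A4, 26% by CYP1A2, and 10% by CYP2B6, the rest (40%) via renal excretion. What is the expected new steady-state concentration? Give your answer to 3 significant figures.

The CYP3A4 pathway (24% of clearance) is boosted to 3.1× activity: 0.24 × 3.1 = 0.744.
The CYP1A2 pathway (26% of clearance) falls to 0.42× activity: 0.26 × 0.42 = 0.1092.
The CYP2B6 pathway (10% of clearance) increases to 5.9× activity: 0.1 × 5.9 = 0.59.
The remaining 40% of clearance is unaffected.
CL_new/CL_old = 0.744 + 0.1092 + 0.59 + 0.4 = 1.8432.
New steady-state concentration = 44.6 / 1.8432 = 24.2 ng/mL (concentration scales inversely with clearance).

24.2 ng/mL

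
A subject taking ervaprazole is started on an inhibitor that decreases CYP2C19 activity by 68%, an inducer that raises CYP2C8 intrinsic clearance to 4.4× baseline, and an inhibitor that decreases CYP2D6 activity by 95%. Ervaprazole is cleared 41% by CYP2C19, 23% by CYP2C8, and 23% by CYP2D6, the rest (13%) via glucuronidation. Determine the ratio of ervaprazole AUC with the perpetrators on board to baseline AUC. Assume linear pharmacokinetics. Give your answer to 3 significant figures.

0.778

The CYP2C19 pathway (41% of clearance) drops to 0.32× activity: 0.41 × 0.32 = 0.1312.
The CYP2C8 pathway (23% of clearance) rises to 4.4× activity: 0.23 × 4.4 = 1.012.
The CYP2D6 pathway (23% of clearance) is reduced to 0.05× activity: 0.23 × 0.05 = 0.0115.
Non-CYP routes (13%) are unchanged.
New clearance relative to baseline: 0.1312 + 1.012 + 0.0115 + 0.13 = 1.2847.
AUC ∝ 1/CL: fold-change = 1 / 1.2847 = 0.778.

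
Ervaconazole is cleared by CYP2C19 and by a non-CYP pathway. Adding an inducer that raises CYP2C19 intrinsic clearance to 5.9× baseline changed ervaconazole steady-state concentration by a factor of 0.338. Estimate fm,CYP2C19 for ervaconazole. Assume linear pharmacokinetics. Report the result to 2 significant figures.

Let x = fm,CYP2C19. Because steady-state concentration ∝ 1/CL, relative clearance rose to 1/0.338 = 2.959.
Only the CYP2C19 route changed, so 2.959 = x·5.9 + (1 − x), giving x = 0.40.

0.40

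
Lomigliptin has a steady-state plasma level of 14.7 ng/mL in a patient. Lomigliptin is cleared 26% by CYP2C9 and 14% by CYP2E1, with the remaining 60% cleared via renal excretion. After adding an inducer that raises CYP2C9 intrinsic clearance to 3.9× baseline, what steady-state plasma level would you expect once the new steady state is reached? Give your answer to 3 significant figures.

8.38 ng/mL

CYP2C9: 0.26 × 3.9 = 1.014
CYP2E1: 0.14 (unchanged)
Other: 0.6 (unchanged)
Relative clearance = 1.014 + 0.14 + 0.6 = 1.754.
Steady-state plasma level ∝ 1/CL, so new value = 14.7 / 1.754 = 8.38 ng/mL.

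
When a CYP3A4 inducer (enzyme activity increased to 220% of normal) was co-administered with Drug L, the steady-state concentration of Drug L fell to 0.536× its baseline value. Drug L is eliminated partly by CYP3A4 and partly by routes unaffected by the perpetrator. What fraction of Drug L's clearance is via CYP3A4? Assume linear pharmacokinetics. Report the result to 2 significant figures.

Let fm be the CYP3A4 fraction. New clearance relative to baseline = fm × 2.2 + (1 − fm).
Steady-state concentration ratio = 1 / (new CL fraction), so new CL fraction = 1 / 0.536 = 1.866.
fm × 2.2 + 1 − fm = 1.866  ⇒  fm × (2.2 − 1) = 0.8657  ⇒  fm = 0.72.

0.72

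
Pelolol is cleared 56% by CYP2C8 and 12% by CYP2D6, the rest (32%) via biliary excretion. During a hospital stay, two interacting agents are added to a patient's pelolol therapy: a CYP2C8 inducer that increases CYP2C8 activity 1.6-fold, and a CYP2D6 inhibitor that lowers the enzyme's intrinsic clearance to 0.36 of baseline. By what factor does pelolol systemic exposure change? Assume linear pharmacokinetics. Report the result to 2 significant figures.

CYP2C8: 0.56 × 1.6 = 0.896
CYP2D6: 0.12 × 0.36 = 0.0432
Other: 0.32 (unchanged)
New clearance relative to baseline: 0.896 + 0.0432 + 0.32 = 1.2592.
Because systemic exposure varies inversely with clearance, the combined effect is 1 / 1.2592 = 0.79.

0.79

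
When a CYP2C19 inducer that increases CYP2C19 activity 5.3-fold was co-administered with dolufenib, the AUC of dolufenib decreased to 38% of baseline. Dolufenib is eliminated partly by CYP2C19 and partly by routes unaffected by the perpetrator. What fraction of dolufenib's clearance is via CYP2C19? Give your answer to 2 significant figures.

Let x = fm,CYP2C19. Because AUC ∝ 1/CL, relative clearance rose to 1/0.380 = 2.632.
Setting x·5.3 + (1 − x) = 2.632 and solving: x = (2.632 − 1)/(5.3 − 1) = 0.38.

0.38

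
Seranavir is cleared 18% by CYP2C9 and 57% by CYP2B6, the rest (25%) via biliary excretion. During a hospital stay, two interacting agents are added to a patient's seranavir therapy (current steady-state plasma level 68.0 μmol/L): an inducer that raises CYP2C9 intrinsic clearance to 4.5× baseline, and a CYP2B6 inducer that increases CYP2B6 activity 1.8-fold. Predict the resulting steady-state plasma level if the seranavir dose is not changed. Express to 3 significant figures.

The CYP2C9 pathway (18% of clearance) is boosted to 4.5× activity: 0.18 × 4.5 = 0.81.
The CYP2B6 pathway (57% of clearance) rises to 1.8× activity: 0.57 × 1.8 = 1.026.
The remaining 25% of clearance is unaffected.
Relative clearance = 0.81 + 1.026 + 0.25 = 2.086.
Dividing the baseline by the relative clearance: 68.0 / 2.086 = 32.6 μmol/L.

32.6 μmol/L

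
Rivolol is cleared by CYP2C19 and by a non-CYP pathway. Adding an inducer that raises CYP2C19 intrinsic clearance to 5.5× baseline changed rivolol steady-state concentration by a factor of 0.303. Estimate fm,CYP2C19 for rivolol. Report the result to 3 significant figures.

Write x for the fraction cleared via CYP2C19. The observed steady-state concentration change means clearance rose to 1/0.303 = 3.3 of baseline.
Only the CYP2C19 route changed, so 3.3 = x·5.5 + (1 − x), giving x = 0.511.

0.511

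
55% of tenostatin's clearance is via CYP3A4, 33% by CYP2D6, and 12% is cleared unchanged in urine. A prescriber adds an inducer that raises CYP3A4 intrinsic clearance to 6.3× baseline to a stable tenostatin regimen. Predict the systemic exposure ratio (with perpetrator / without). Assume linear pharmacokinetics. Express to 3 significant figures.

0.255

The CYP3A4 pathway (55% of clearance) increases to 6.3× activity: 0.55 × 6.3 = 3.465.
CYP2D6 (33%) and the residual 12% are unaffected.
Relative clearance = 3.465 + 0.33 + 0.12 = 3.915.
Systemic exposure is inversely proportional to clearance, so the fold-change is 1 / 3.915 = 0.255.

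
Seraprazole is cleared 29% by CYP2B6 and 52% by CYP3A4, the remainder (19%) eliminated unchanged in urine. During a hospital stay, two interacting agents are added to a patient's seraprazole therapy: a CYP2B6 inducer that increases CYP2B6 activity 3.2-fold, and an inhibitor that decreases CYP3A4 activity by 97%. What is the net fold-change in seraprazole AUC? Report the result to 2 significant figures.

CYP2B6: 0.29 × 3.2 = 0.928
CYP3A4: 0.52 × 0.03 = 0.0156
Other: 0.19 (unchanged)
New clearance relative to baseline: 0.928 + 0.0156 + 0.19 = 1.1336.
Net AUC ratio = 1 / 1.1336 = 0.88.

0.88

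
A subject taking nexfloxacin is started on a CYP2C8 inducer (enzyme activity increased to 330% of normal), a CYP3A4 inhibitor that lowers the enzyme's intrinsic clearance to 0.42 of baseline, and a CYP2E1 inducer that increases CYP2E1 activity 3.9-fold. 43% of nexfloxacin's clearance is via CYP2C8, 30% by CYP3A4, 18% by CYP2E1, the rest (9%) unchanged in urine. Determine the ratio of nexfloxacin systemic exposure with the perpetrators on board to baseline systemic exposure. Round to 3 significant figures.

0.428

The CYP2C8 pathway (43% of clearance) is boosted to 3.3× activity: 0.43 × 3.3 = 1.419.
The CYP3A4 pathway (30% of clearance) drops to 0.42× activity: 0.3 × 0.42 = 0.126.
The CYP2E1 pathway (18% of clearance) rises to 3.9× activity: 0.18 × 3.9 = 0.702.
The remaining 9% of clearance is unaffected.
Relative clearance = 1.419 + 0.126 + 0.702 + 0.09 = 2.337.
Because systemic exposure varies inversely with clearance, the combined effect is 1 / 2.337 = 0.428.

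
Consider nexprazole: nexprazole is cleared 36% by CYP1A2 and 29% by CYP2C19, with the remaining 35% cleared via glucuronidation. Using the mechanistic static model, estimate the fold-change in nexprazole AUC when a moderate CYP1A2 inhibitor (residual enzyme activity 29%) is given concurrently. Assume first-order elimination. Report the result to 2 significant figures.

The CYP1A2 pathway (36% of clearance) falls to 0.29× activity: 0.36 × 0.29 = 0.1044.
CYP2C19 (29%) and the residual 35% are unaffected.
CL_new/CL_old = 0.1044 + 0.29 + 0.35 = 0.7444.
AUC ratio = CL_old/CL_new = 1 / 0.7444 = 1.3.

1.3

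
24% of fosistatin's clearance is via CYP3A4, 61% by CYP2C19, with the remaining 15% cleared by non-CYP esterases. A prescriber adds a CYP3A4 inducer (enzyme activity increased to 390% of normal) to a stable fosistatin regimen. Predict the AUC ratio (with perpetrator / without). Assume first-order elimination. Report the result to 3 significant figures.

CYP3A4: 0.24 × 3.9 = 0.936
CYP2C19: 0.61 (unchanged)
Other: 0.15 (unchanged)
New clearance relative to baseline: 0.936 + 0.61 + 0.15 = 1.696.
Since AUC ∝ 1/CL, the ratio is 1 / 1.696 = 0.590.

0.590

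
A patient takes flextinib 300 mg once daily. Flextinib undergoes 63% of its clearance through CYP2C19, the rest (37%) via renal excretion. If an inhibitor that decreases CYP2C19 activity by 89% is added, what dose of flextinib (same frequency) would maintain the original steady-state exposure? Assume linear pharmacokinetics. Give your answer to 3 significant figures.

132 mg

The CYP2C19 pathway (63% of clearance) drops to 0.11× activity: 0.63 × 0.11 = 0.0693.
Non-CYP routes (37%) are unchanged.
Relative clearance = 0.0693 + 0.37 = 0.4393.
Css,avg = (dose rate)/CL, so holding Css fixed requires dose ∝ CL: 300 × 0.4393 = 132 mg.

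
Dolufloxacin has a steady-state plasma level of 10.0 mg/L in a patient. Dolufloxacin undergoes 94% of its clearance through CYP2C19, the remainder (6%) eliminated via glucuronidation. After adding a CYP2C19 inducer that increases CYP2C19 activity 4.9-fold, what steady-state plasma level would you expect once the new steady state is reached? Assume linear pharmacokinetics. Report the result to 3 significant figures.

The CYP2C19 pathway (94% of clearance) increases to 4.9× activity: 0.94 × 4.9 = 4.606.
Non-CYP routes (6%) are unchanged.
CL_new/CL_old = 4.606 + 0.06 = 4.666.
New steady-state plasma level = baseline ÷ relative clearance = 10.0 / 4.666 = 2.14 mg/L.

2.14 mg/L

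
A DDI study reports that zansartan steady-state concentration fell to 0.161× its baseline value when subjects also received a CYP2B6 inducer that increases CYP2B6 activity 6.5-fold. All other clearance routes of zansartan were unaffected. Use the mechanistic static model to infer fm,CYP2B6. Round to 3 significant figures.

Call the CYP2B6 fraction fm. After the interaction, CL_new/CL_old = fm × 6.5 + (1 − fm).
Steady-state concentration ratio = 1 / (new CL fraction), so new CL fraction = 1 / 0.161 = 6.211.
fm × 6.5 + 1 − fm = 6.211  ⇒  fm × (6.5 − 1) = 5.211  ⇒  fm = 0.947.

0.947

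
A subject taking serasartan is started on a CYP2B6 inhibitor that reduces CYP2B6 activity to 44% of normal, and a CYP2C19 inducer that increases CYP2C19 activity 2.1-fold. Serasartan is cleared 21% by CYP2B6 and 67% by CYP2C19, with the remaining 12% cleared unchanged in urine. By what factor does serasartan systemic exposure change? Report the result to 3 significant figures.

CYP2B6: 0.21 × 0.44 = 0.0924
CYP2C19: 0.67 × 2.1 = 1.407
Other: 0.12 (unchanged)
Relative clearance = 0.0924 + 1.407 + 0.12 = 1.6194.
Net systemic exposure ratio = 1 / 1.6194 = 0.618.

0.618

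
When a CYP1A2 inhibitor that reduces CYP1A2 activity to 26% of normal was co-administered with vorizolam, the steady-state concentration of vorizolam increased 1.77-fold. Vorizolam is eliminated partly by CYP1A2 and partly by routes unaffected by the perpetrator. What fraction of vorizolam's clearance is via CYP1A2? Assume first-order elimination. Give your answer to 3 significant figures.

Call the CYP1A2 fraction fm. After the interaction, CL_new/CL_old = fm × 0.26 + (1 − fm).
Steady-state concentration ratio = 1 / (new CL fraction), so new CL fraction = 1 / 1.77 = 0.565.
fm × 0.26 + 1 − fm = 0.565  ⇒  fm × (0.26 − 1) = −0.435  ⇒  fm = 0.588.

0.588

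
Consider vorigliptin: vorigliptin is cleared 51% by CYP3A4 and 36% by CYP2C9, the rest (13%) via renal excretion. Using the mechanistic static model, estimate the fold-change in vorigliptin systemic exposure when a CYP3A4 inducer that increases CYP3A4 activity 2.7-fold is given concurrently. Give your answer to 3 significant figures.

The CYP3A4 pathway (51% of clearance) rises to 2.7× activity: 0.51 × 2.7 = 1.377.
CYP2C9 (36%) and the residual 13% are unaffected.
CL_new/CL_old = 1.377 + 0.36 + 0.13 = 1.867.
Since systemic exposure ∝ 1/CL, the ratio is 1 / 1.867 = 0.536.

0.536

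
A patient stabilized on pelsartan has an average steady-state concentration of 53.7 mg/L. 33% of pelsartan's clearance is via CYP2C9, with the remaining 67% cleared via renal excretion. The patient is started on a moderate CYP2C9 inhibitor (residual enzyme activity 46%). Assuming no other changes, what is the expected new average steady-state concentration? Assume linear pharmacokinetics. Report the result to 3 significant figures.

65.3 mg/L

The CYP2C9 pathway (33% of clearance) is reduced to 0.46× activity: 0.33 × 0.46 = 0.1518.
Non-CYP routes (67%) are unchanged.
Relative clearance = 0.1518 + 0.67 = 0.8218.
New average steady-state concentration = baseline ÷ relative clearance = 53.7 / 0.8218 = 65.3 mg/L.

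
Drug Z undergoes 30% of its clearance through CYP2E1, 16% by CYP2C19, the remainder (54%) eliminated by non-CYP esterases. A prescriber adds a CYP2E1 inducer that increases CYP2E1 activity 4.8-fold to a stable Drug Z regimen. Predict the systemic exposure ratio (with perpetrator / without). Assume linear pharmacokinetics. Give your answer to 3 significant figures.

0.467

CYP2E1: 0.3 × 4.8 = 1.44
CYP2C19: 0.16 (unchanged)
Other: 0.54 (unchanged)
New clearance relative to baseline: 1.44 + 0.16 + 0.54 = 2.14.
Systemic exposure ratio = CL_old/CL_new = 1 / 2.14 = 0.467.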